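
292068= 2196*133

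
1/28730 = 1/28730 = 0.00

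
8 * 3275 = 26200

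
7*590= 4130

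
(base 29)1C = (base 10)41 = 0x29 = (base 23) 1i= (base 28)1d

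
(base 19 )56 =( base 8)145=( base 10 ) 101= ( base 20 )51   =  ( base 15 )6B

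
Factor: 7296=2^7*3^1 *19^1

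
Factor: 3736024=2^3 * 467003^1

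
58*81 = 4698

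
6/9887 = 6/9887 = 0.00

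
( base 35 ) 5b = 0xBA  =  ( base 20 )96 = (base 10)186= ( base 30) 66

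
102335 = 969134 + -866799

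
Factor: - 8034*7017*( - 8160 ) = 2^6*3^3*5^1*13^1*17^1*103^1*2339^1  =  460016556480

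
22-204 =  - 182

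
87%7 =3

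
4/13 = 4/13 = 0.31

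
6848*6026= 41266048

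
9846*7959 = 78364314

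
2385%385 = 75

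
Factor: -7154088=-2^3*3^1*298087^1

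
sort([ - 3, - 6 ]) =[ - 6, -3]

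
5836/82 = 2918/41 = 71.17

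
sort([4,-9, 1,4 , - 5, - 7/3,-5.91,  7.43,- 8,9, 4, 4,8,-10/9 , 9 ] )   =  [ - 9,-8, - 5.91, - 5,-7/3, - 10/9, 1, 4,4, 4, 4, 7.43, 8,9, 9]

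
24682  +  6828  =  31510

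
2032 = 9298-7266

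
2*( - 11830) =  - 23660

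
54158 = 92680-38522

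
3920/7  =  560 = 560.00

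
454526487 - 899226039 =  - 444699552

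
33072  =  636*52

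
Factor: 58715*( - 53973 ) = -3^3 * 5^1 * 1999^1 * 11743^1 = - 3169024695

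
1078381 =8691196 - 7612815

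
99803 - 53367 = 46436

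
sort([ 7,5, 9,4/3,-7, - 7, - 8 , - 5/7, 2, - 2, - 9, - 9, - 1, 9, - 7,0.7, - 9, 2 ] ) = [ - 9  , - 9 , - 9, - 8 , - 7, - 7 , - 7,-2, - 1, - 5/7,0.7,4/3 , 2, 2,5 , 7, 9, 9] 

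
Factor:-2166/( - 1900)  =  2^( - 1) * 3^1* 5^(-2 )*19^1 = 57/50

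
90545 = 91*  995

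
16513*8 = 132104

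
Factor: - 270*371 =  - 100170=   - 2^1*3^3*5^1*7^1*53^1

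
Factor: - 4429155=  - 3^1*5^1*295277^1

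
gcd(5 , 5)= 5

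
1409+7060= 8469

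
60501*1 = 60501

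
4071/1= 4071  =  4071.00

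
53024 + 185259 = 238283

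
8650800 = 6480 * 1335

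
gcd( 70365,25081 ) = 1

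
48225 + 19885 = 68110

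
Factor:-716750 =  - 2^1*5^3 * 47^1*61^1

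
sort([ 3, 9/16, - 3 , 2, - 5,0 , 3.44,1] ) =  [ - 5, - 3,0,9/16,  1,2,3 , 3.44]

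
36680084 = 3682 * 9962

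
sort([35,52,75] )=[ 35,52,75]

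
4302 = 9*478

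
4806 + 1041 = 5847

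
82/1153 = 82/1153 =0.07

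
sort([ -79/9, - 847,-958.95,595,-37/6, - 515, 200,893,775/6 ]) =[ - 958.95  , - 847, - 515, - 79/9, - 37/6,775/6,200, 595,893]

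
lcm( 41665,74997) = 374985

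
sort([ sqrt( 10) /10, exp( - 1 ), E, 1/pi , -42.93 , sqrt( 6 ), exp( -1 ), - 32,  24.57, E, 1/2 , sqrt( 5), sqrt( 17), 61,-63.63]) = [ - 63.63,-42.93, - 32 , sqrt(10 )/10, 1/pi, exp( - 1),exp(- 1),1/2,sqrt( 5), sqrt(6), E,E, sqrt( 17 ),24.57,  61 ]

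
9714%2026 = 1610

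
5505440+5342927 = 10848367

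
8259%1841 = 895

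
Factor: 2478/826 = 3^1 =3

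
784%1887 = 784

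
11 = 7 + 4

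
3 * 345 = 1035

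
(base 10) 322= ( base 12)22A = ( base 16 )142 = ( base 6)1254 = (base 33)9p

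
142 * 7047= 1000674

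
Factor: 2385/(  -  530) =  - 2^(-1 )*3^2 = - 9/2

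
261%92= 77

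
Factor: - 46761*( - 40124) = 2^2*3^1*7^1*11^1*13^1*109^1*1433^1 = 1876238364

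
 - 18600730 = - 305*60986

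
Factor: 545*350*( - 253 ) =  - 2^1*5^3*7^1*11^1*23^1*109^1  =  - 48259750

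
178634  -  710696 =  - 532062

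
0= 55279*0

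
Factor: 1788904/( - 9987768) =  - 3^ ( - 2 )*7^( - 2 )*13^1*19^(  -  1)*103^1*149^( - 1 )*167^1 = - 223613/1248471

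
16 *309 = 4944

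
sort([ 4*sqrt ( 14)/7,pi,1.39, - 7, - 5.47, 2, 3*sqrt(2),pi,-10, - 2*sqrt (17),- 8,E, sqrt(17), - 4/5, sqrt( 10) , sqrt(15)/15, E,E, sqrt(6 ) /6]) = [ - 10, - 2*sqrt( 17), - 8, - 7, - 5.47, - 4/5,sqrt( 15)/15,  sqrt( 6 ) /6,1.39,2,4*sqrt(14) /7,E,E,E,pi,pi,sqrt(10),sqrt(17 ), 3*sqrt(2 )]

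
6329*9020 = 57087580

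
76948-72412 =4536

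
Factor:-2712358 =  - 2^1*11^1*123289^1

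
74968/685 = 109 + 303/685 = 109.44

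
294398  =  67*4394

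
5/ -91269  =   - 5/91269 = -0.00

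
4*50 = 200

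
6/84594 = 1/14099 = 0.00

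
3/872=3/872= 0.00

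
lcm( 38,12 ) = 228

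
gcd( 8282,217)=1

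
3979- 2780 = 1199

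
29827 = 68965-39138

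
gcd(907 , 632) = 1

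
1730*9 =15570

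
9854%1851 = 599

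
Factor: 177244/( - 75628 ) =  - 607/259= -7^( - 1)*37^( - 1 )*607^1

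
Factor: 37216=2^5 * 1163^1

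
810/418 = 405/209 = 1.94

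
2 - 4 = - 2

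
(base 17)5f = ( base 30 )3A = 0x64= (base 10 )100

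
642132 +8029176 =8671308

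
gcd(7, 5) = 1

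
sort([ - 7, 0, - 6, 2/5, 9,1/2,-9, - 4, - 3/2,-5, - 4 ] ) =[-9, - 7, -6, - 5,-4,-4 , - 3/2, 0, 2/5, 1/2, 9]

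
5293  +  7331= 12624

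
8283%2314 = 1341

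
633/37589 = 633/37589= 0.02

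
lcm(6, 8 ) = 24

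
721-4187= - 3466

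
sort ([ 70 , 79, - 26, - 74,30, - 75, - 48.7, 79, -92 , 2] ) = [ - 92, - 75 , - 74,  -  48.7,  -  26,2, 30,70,79,79 ] 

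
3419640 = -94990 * (-36) 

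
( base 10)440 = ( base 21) kk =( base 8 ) 670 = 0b110111000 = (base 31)e6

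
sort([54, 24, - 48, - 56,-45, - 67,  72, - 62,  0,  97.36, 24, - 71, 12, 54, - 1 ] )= [-71,-67, - 62 , - 56,-48, - 45,-1, 0, 12,24, 24,54,54,  72,  97.36]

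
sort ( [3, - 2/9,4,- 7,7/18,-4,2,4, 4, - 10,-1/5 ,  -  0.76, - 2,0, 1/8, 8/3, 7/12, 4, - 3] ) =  [- 10, - 7 ,-4,  -  3, -2,-0.76,- 2/9,-1/5,0,1/8,7/18 , 7/12,2 , 8/3,3 , 4,4, 4, 4]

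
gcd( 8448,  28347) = 33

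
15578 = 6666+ 8912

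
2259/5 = 2259/5 = 451.80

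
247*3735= 922545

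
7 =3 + 4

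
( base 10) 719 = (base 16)2CF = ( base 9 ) 878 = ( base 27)qh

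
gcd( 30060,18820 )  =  20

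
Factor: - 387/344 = - 2^(-3 )*3^2 = - 9/8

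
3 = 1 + 2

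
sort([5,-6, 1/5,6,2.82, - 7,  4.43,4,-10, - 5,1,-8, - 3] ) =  [ - 10,-8, -7,  -  6, - 5,-3,1/5 , 1, 2.82, 4, 4.43,5,6] 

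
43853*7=306971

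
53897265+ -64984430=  - 11087165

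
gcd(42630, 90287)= 1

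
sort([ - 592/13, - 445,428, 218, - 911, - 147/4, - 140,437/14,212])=[-911,  -  445, - 140, - 592/13,  -  147/4, 437/14, 212, 218, 428 ] 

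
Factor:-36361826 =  - 2^1*18180913^1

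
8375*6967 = 58348625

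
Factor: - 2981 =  - 11^1*271^1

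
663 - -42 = 705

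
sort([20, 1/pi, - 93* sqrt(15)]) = [-93*sqrt (15 ), 1/pi,  20]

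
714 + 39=753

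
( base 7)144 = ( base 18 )49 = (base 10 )81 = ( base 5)311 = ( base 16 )51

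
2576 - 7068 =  - 4492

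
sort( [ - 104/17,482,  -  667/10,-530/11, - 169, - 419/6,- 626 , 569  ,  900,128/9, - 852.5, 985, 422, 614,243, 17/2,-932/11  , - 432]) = [ - 852.5, - 626,  -  432, - 169, - 932/11, - 419/6, - 667/10 , - 530/11, - 104/17,17/2,  128/9 , 243, 422 , 482, 569,614,900,985 ]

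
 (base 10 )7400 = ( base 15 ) 22D5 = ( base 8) 16350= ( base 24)ck8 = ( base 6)54132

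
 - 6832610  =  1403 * ( - 4870) 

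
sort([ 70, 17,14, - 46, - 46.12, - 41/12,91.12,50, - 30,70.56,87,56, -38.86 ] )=[ - 46.12, - 46, - 38.86,  -  30, -41/12, 14,17,50,56,70, 70.56,87,91.12 ] 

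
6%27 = 6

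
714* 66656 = 47592384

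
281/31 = 9  +  2/31 = 9.06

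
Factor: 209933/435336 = 2^( - 3 )*3^( - 1)*11^( - 1 ) *53^1*97^(- 1)*233^1 = 12349/25608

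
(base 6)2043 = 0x1CB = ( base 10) 459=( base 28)gb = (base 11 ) 388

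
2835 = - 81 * (  -  35 ) 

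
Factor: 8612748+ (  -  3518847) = 3^3*  37^1*5099^1=5093901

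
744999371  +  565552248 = 1310551619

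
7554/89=84 + 78/89= 84.88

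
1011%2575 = 1011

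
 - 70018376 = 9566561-79584937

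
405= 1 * 405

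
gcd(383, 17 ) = 1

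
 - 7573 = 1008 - 8581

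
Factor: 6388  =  2^2 *1597^1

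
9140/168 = 2285/42 = 54.40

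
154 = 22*7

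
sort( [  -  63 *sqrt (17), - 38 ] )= [-63*sqrt( 17),  -  38 ]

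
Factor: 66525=3^1*5^2*887^1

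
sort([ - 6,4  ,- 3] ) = [ - 6, - 3,4]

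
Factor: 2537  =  43^1 * 59^1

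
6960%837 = 264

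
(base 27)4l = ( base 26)4P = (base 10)129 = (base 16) 81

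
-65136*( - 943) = 61423248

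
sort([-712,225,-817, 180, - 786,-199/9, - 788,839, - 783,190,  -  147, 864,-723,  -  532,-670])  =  [  -  817, - 788,  -  786,  -  783,-723, - 712, - 670, - 532, - 147, - 199/9, 180, 190, 225, 839, 864]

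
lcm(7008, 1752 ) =7008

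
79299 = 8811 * 9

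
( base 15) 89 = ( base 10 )129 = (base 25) 54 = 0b10000001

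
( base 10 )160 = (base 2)10100000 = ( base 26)64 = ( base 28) 5k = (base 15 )AA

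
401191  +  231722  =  632913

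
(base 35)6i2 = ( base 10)7982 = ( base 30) 8q2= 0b1111100101110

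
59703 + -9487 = 50216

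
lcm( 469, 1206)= 8442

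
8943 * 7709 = 68941587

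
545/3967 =545/3967 = 0.14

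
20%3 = 2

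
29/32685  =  29/32685=0.00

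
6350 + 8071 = 14421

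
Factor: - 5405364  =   - 2^2*3^2*53^1*2833^1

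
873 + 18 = 891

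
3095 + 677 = 3772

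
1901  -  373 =1528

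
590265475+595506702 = 1185772177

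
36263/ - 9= - 36263/9 =- 4029.22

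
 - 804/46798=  - 402/23399 = -0.02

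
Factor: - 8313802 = -2^1*7^1*79^1*7517^1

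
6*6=36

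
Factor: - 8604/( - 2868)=3 = 3^1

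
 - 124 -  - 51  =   - 73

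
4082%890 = 522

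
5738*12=68856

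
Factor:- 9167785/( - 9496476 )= 2^( - 2)*3^( - 2 )*5^1*19^1*31^1* 283^1*23981^( - 1 )  =  833435/863316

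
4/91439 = 4/91439= 0.00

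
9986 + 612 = 10598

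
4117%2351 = 1766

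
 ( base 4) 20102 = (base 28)iq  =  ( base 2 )1000010010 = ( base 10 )530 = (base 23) 101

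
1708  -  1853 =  - 145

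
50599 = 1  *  50599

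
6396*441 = 2820636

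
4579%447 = 109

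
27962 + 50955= 78917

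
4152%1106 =834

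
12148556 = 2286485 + 9862071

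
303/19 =303/19 = 15.95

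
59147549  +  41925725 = 101073274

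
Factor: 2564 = 2^2*641^1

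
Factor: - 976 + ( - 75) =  - 1051 =- 1051^1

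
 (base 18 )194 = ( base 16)1ea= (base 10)490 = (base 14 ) 270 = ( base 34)EE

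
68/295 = 68/295 = 0.23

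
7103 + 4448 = 11551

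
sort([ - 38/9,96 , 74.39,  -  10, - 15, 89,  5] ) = [ - 15, - 10, - 38/9,5,74.39 , 89, 96]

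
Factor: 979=11^1*89^1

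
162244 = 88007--74237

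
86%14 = 2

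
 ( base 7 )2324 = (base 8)1523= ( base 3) 1011112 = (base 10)851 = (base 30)SB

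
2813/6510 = 2813/6510 = 0.43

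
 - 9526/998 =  - 10  +  227/499 = - 9.55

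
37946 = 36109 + 1837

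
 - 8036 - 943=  - 8979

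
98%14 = 0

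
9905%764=737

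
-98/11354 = -7/811  =  -0.01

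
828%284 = 260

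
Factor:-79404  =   - 2^2*3^1*13^1*509^1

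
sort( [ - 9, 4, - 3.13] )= [ -9, - 3.13,4]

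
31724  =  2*15862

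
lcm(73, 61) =4453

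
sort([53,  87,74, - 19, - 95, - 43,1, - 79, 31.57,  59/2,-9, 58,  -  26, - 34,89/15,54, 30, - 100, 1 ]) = [ - 100, - 95, - 79, - 43, - 34, - 26,-19,-9,1, 1, 89/15,59/2, 30, 31.57, 53, 54,58 , 74,  87 ]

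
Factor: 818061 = 3^1*29^1 * 9403^1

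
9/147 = 3/49 = 0.06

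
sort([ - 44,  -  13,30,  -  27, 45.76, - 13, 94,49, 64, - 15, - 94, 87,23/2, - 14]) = [ - 94, - 44,  -  27, - 15, - 14, - 13,  -  13, 23/2, 30, 45.76, 49,64,  87, 94 ] 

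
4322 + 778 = 5100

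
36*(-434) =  - 15624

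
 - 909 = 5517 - 6426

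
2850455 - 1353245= 1497210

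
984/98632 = 123/12329= 0.01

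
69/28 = 69/28 = 2.46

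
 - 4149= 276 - 4425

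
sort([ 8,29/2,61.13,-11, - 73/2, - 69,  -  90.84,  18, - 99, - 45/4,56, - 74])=[ - 99, - 90.84,  -  74, - 69,-73/2,  -  45/4 , - 11,8,29/2,  18,56, 61.13]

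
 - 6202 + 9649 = 3447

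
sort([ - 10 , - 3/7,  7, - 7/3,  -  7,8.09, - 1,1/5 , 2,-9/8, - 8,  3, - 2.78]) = [-10,-8 , - 7, - 2.78, - 7/3, - 9/8, - 1, - 3/7,1/5,2,3 , 7, 8.09 ]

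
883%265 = 88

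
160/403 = 160/403 = 0.40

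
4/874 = 2/437 = 0.00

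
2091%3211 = 2091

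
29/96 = 29/96=0.30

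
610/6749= 610/6749 = 0.09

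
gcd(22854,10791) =3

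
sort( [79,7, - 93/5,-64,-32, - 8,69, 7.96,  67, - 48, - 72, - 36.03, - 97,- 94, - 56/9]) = [ - 97, - 94, - 72, - 64, - 48, - 36.03, - 32  , - 93/5, - 8, - 56/9,7,7.96,67,69,79 ] 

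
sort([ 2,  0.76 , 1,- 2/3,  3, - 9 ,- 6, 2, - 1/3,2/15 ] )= [- 9, - 6 , - 2/3 ,- 1/3 , 2/15, 0.76, 1, 2,2, 3] 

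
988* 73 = 72124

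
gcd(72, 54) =18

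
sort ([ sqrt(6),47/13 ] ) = [ sqrt( 6), 47/13]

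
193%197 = 193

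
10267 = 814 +9453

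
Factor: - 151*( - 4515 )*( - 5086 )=-2^1*3^1*5^1 *7^1*43^1*151^1*2543^1  =  -3467456790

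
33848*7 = 236936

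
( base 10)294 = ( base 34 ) 8M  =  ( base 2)100100110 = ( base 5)2134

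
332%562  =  332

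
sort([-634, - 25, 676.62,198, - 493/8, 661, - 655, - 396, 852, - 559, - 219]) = [ -655, - 634 ,- 559, - 396, - 219, - 493/8,  -  25, 198, 661, 676.62,852] 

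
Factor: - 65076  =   - 2^2*3^1*11^1*17^1 * 29^1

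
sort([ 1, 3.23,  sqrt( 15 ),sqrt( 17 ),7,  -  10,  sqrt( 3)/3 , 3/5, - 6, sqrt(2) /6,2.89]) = [-10,-6, sqrt( 2)/6,sqrt(3)/3,  3/5,1,2.89, 3.23, sqrt (15 ),sqrt(17), 7 ]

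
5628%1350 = 228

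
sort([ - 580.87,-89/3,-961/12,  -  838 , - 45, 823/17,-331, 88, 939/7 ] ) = [ - 838 , - 580.87 , - 331, - 961/12,-45,  -  89/3, 823/17, 88,939/7]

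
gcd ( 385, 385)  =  385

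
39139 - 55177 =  - 16038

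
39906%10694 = 7824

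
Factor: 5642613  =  3^2*23^1 * 27259^1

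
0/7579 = 0  =  0.00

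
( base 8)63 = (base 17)30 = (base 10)51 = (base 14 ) 39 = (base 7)102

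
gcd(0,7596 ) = 7596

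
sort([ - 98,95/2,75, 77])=[ - 98,95/2,75, 77 ]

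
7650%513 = 468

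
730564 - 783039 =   -  52475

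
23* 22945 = 527735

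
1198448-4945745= -3747297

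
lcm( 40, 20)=40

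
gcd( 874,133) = 19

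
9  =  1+8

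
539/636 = 539/636 = 0.85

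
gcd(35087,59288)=1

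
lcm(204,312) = 5304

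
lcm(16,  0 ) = 0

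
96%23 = 4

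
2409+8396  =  10805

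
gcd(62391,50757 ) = 21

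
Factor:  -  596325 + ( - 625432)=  - 1221757 = - 19^1 *64303^1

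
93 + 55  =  148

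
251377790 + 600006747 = 851384537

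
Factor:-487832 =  - 2^3*17^2* 211^1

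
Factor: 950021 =397^1*2393^1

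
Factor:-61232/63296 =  - 89/92 = - 2^( - 2)*23^( - 1)*89^1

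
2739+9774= 12513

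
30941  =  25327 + 5614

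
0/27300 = 0=0.00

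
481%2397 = 481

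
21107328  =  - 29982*( - 704)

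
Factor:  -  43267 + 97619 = 54352 = 2^4 * 43^1*79^1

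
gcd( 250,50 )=50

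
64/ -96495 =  - 1  +  96431/96495= - 0.00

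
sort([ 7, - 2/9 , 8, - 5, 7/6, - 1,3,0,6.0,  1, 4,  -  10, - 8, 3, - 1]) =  [-10, - 8, - 5, - 1,-1 , - 2/9, 0,  1,7/6,  3, 3, 4, 6.0, 7,8 ]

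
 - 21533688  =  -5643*3816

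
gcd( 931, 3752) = 7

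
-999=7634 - 8633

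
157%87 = 70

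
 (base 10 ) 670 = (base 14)35C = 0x29E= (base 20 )1DA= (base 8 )1236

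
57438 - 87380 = -29942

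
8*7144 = 57152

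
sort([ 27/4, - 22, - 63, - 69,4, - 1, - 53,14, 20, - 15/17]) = [ -69,  -  63,-53, - 22,- 1, - 15/17,4, 27/4, 14, 20]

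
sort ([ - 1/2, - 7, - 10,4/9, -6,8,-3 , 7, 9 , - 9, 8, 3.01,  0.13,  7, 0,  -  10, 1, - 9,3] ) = [-10, -10, - 9, - 9, - 7, - 6, - 3,-1/2, 0,0.13,4/9,1, 3, 3.01,7, 7, 8,8,9]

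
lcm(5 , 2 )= 10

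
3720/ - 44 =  -930/11 = -84.55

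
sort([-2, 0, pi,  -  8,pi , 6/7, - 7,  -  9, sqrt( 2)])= [ - 9,- 8, - 7, - 2, 0, 6/7, sqrt( 2 ),pi, pi ] 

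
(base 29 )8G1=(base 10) 7193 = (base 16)1c19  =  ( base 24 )CBH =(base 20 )HJD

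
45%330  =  45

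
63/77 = 9/11  =  0.82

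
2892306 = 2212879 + 679427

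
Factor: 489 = 3^1*163^1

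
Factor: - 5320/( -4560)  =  2^(- 1)  *3^(-1)*7^1 = 7/6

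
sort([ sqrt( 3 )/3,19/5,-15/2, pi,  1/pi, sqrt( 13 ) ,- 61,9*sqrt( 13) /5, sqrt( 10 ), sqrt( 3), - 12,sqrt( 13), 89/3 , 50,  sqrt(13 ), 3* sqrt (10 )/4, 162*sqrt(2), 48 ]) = [ - 61, - 12, - 15/2, 1/pi, sqrt( 3)/3, sqrt(3 ),3*sqrt( 10 )/4, pi , sqrt( 10 ),sqrt( 13), sqrt(13),sqrt( 13 ), 19/5,9*sqrt( 13 )/5,89/3,48,50, 162*sqrt( 2 ) ]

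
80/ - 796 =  - 20/199=- 0.10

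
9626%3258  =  3110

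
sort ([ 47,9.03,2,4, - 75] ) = [ - 75, 2, 4,9.03,47 ]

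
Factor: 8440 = 2^3*5^1*211^1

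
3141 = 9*349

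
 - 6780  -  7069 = -13849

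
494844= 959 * 516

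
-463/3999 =-463/3999 = - 0.12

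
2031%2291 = 2031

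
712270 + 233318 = 945588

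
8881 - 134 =8747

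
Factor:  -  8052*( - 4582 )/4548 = 3074522/379=2^1 * 11^1*29^1  *61^1*79^1*379^(-1)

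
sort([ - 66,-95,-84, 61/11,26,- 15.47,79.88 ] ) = [ - 95,-84,-66,-15.47, 61/11, 26, 79.88 ]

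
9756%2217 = 888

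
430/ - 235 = -86/47 = -1.83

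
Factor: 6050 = 2^1*5^2*11^2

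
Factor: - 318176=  - 2^5 *61^1*163^1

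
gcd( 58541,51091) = 1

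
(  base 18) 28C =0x324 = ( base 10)804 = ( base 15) 389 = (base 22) 1EC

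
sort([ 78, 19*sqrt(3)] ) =[ 19*sqrt( 3 ), 78 ] 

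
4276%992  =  308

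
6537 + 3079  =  9616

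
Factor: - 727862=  - 2^1 *439^1*829^1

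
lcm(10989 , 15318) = 505494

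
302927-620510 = -317583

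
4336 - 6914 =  - 2578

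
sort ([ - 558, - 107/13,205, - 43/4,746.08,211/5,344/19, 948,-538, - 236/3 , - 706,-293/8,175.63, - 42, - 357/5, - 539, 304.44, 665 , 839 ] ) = [ - 706, - 558, - 539, - 538,-236/3, - 357/5,-42, - 293/8, - 43/4, - 107/13, 344/19,211/5,175.63, 205,304.44,665,746.08,839,948]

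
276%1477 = 276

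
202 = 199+3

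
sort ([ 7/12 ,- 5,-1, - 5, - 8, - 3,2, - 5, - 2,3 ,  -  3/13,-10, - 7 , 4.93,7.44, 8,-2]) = [  -  10,  -  8,-7,-5,-5,  -  5, - 3,  -  2, -2, - 1, - 3/13,7/12,2,3,4.93,  7.44, 8]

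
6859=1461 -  - 5398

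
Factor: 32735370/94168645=2^1*3^1*17^1*64187^1*18833729^( - 1) = 6547074/18833729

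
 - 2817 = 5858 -8675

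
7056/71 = 99 + 27/71 = 99.38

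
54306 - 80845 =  - 26539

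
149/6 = 24+5/6 = 24.83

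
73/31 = 2 + 11/31 = 2.35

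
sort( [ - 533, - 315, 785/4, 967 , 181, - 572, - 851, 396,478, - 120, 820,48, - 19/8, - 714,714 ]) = [ - 851, - 714, - 572, - 533,-315, - 120, - 19/8, 48,181,  785/4,  396,478,714, 820, 967 ]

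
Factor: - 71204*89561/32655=- 2^2*3^( - 1)*5^(- 1)*311^( - 1)*2543^1*89561^1 = - 911014492/4665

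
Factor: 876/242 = 438/121  =  2^1 * 3^1*11^( - 2)*73^1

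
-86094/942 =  - 92 + 95/157  =  - 91.39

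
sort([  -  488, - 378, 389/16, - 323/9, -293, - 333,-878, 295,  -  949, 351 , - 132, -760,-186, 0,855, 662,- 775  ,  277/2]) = [ - 949, -878, -775, - 760, - 488, - 378, - 333 ,-293,-186, - 132,- 323/9,0,389/16,  277/2,295,351,  662,  855]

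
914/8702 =457/4351 = 0.11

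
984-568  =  416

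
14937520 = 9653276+5284244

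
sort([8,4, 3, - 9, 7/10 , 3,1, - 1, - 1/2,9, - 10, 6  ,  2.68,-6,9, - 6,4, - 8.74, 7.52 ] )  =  [ - 10,- 9, - 8.74,- 6,-6, - 1, - 1/2,  7/10, 1  ,  2.68,  3,3,4,4,6,  7.52 , 8, 9,  9]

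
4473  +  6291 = 10764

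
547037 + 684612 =1231649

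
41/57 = 41/57 = 0.72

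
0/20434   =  0 = 0.00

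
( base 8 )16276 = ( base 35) 608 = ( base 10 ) 7358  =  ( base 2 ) 1110010111110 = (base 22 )F4A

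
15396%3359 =1960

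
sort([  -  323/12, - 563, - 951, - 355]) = [ - 951,- 563, - 355, - 323/12 ]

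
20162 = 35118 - 14956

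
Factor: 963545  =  5^1*11^1*17519^1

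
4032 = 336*12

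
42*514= 21588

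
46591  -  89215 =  - 42624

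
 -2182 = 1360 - 3542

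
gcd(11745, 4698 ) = 2349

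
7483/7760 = 7483/7760 = 0.96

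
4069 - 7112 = -3043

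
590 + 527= 1117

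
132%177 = 132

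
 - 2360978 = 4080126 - 6441104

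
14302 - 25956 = -11654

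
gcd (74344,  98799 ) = 1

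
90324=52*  1737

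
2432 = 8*304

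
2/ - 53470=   -  1 + 26734/26735 = - 0.00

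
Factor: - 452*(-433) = 195716 = 2^2*113^1*433^1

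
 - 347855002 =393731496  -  741586498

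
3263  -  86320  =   - 83057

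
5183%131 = 74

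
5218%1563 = 529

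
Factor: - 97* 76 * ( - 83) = 2^2*19^1*83^1*97^1 = 611876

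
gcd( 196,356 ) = 4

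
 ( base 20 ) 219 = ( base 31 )QN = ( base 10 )829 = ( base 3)1010201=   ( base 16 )33D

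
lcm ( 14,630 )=630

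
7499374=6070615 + 1428759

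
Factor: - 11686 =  - 2^1 * 5843^1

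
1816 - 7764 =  -5948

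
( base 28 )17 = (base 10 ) 35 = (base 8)43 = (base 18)1h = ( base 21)1E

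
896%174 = 26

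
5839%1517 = 1288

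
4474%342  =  28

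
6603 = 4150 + 2453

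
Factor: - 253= - 11^1*23^1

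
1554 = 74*21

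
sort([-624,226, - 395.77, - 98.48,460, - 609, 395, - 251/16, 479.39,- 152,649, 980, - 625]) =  [ - 625,  -  624,-609,-395.77,-152, - 98.48, - 251/16, 226,  395, 460,479.39, 649, 980] 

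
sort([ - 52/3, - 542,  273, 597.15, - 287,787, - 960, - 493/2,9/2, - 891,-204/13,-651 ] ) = [ - 960,  -  891, - 651, - 542, - 287,  -  493/2, - 52/3,  -  204/13 , 9/2,273, 597.15,787 ]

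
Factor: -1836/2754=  - 2^1 * 3^( - 1) = - 2/3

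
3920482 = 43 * 91174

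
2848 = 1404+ 1444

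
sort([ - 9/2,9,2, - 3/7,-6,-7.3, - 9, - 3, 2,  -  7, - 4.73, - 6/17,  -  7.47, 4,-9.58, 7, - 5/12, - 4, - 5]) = [ -9.58,-9, - 7.47, - 7.3, - 7,  -  6, - 5, - 4.73, - 9/2, - 4, - 3, - 3/7, - 5/12, - 6/17, 2, 2, 4,7,9 ] 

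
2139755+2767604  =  4907359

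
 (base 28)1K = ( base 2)110000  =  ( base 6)120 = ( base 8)60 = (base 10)48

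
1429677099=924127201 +505549898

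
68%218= 68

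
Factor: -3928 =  -2^3*491^1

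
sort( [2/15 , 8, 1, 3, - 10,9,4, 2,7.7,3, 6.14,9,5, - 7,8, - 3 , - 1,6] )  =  [  -  10, - 7, - 3, - 1,2/15,1, 2,  3, 3 , 4,  5, 6,6.14,7.7,8,8,9,9] 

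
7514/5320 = 1+1097/2660 = 1.41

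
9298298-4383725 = 4914573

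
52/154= 26/77 = 0.34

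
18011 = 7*2573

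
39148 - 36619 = 2529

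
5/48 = 5/48   =  0.10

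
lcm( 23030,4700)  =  230300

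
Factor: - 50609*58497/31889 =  - 227728821/2453 = -3^1 * 11^( - 1)*17^2 * 31^1 * 37^1*223^( - 1) * 229^1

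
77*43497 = 3349269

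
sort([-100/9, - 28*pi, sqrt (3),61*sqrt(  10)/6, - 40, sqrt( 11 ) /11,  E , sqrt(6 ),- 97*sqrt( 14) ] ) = [-97*sqrt( 14), - 28*pi,-40, - 100/9,  sqrt( 11)/11, sqrt( 3), sqrt(6), E, 61*sqrt( 10)/6] 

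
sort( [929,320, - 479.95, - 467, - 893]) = [ - 893,-479.95,-467, 320,929 ]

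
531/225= 2 +9/25 = 2.36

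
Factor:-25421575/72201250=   -  2^( - 1) *5^ ( - 2 )*11^( - 1)*59^( - 1)*89^( - 1 )*167^1* 6089^1=- 1016863/2888050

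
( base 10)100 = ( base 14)72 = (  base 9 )121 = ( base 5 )400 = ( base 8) 144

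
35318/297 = 118+272/297= 118.92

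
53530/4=13382+ 1/2   =  13382.50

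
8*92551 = 740408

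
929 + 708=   1637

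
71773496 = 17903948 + 53869548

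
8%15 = 8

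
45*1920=86400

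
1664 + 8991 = 10655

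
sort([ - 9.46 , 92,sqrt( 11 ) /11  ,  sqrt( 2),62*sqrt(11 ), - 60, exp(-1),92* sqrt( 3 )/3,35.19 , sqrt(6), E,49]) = [-60, - 9.46,sqrt( 11)/11,exp(  -  1 ),sqrt (2) , sqrt( 6 ), E, 35.19,49,92 * sqrt(3 )/3, 92,  62*sqrt(11 )]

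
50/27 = 50/27=1.85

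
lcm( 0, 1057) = 0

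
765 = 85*9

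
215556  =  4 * 53889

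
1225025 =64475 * 19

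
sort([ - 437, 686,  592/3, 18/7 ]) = [-437  ,  18/7,592/3, 686]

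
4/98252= 1/24563= 0.00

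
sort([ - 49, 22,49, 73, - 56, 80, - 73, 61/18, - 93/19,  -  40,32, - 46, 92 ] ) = [ - 73, - 56, - 49, - 46, - 40,-93/19, 61/18, 22, 32, 49 , 73,80, 92] 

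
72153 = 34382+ 37771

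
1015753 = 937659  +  78094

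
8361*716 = 5986476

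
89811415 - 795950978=  -  706139563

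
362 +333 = 695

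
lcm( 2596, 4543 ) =18172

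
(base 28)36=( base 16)5A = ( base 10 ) 90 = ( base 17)55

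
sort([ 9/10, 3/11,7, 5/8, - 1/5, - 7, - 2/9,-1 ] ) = [ - 7, - 1, - 2/9, - 1/5,3/11,5/8, 9/10, 7] 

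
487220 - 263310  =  223910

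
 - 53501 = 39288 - 92789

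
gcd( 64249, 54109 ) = 1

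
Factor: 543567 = 3^1 * 37^1*59^1*83^1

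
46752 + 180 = 46932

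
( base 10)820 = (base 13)4b1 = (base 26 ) 15E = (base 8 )1464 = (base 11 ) 686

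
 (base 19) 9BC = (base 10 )3470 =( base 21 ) 7I5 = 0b110110001110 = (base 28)4BQ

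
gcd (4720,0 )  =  4720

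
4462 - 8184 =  - 3722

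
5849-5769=80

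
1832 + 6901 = 8733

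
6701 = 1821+4880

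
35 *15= 525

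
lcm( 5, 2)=10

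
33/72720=11/24240 = 0.00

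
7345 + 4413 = 11758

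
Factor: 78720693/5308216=2^( - 3) * 3^1*23^(-1 )*1697^( - 1)*1543543^1 = 4630629/312248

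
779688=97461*8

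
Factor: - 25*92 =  - 2300=- 2^2*5^2*23^1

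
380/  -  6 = -190/3 = - 63.33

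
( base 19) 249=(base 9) 1086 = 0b1100100111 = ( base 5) 11212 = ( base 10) 807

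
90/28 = 45/14 = 3.21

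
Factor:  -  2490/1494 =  -5/3 = -3^( - 1 )*5^1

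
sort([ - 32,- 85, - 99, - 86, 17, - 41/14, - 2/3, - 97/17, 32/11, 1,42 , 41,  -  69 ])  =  [ - 99, - 86, - 85 , - 69, - 32  ,-97/17, - 41/14 , - 2/3,1,32/11, 17, 41,42] 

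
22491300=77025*292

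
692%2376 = 692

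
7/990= 7/990  =  0.01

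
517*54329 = 28088093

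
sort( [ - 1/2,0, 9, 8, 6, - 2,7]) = [ - 2, - 1/2, 0, 6,7, 8, 9]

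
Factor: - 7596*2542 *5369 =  - 103670192808  =  - 2^3*3^2*7^1*13^1 * 31^1 * 41^1*59^1*211^1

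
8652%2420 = 1392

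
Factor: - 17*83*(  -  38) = 2^1*17^1*19^1*83^1  =  53618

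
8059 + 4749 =12808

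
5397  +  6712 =12109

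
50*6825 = 341250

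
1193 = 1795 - 602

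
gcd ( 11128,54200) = 8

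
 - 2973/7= - 425 + 2/7 =-424.71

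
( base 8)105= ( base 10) 69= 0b1000101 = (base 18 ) 3f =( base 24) 2l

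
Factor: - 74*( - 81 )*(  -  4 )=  - 2^3* 3^4*37^1  =  -  23976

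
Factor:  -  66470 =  - 2^1*5^1*17^2*23^1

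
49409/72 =686 + 17/72 = 686.24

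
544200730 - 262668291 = 281532439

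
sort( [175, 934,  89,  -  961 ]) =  [-961,89,175,934]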